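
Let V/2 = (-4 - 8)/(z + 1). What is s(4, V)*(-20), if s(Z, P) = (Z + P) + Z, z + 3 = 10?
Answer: -100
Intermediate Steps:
z = 7 (z = -3 + 10 = 7)
V = -3 (V = 2*((-4 - 8)/(7 + 1)) = 2*(-12/8) = 2*(-12*1/8) = 2*(-3/2) = -3)
s(Z, P) = P + 2*Z (s(Z, P) = (P + Z) + Z = P + 2*Z)
s(4, V)*(-20) = (-3 + 2*4)*(-20) = (-3 + 8)*(-20) = 5*(-20) = -100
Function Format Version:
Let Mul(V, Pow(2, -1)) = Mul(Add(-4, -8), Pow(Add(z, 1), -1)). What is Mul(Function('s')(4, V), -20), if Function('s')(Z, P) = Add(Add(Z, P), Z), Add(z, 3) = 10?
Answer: -100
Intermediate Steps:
z = 7 (z = Add(-3, 10) = 7)
V = -3 (V = Mul(2, Mul(Add(-4, -8), Pow(Add(7, 1), -1))) = Mul(2, Mul(-12, Pow(8, -1))) = Mul(2, Mul(-12, Rational(1, 8))) = Mul(2, Rational(-3, 2)) = -3)
Function('s')(Z, P) = Add(P, Mul(2, Z)) (Function('s')(Z, P) = Add(Add(P, Z), Z) = Add(P, Mul(2, Z)))
Mul(Function('s')(4, V), -20) = Mul(Add(-3, Mul(2, 4)), -20) = Mul(Add(-3, 8), -20) = Mul(5, -20) = -100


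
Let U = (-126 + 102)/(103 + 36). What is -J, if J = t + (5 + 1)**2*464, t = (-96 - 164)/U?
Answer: -109259/6 ≈ -18210.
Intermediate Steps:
U = -24/139 ≈ -0.17266
t = 9035/6 (t = (-96 - 164)/(-24/139) = -260*(-139/24) = 9035/6 ≈ 1505.8)
J = 109259/6 (J = 9035/6 + (5 + 1)**2*464 = 9035/6 + 6**2*464 = 9035/6 + 36*464 = 9035/6 + 16704 = 109259/6 ≈ 18210.)
-J = -1*109259/6 = -109259/6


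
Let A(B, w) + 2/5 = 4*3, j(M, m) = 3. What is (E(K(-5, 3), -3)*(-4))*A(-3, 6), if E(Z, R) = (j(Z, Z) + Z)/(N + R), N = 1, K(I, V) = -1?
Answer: 232/5 ≈ 46.400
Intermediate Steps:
A(B, w) = 58/5 (A(B, w) = -⅖ + 4*3 = -⅖ + 12 = 58/5)
E(Z, R) = (3 + Z)/(1 + R)
(E(K(-5, 3), -3)*(-4))*A(-3, 6) = (((3 - 1)/(1 - 3))*(-4))*(58/5) = ((2/(-2))*(-4))*(58/5) = (-½*2*(-4))*(58/5) = -1*(-4)*(58/5) = 4*(58/5) = 232/5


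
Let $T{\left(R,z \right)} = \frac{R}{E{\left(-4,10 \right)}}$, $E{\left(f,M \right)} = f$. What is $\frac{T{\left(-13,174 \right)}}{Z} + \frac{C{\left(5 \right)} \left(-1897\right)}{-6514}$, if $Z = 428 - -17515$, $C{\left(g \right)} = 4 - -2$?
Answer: $\frac{408496793}{233761404} \approx 1.7475$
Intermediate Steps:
$C{\left(g \right)} = 6$ ($C{\left(g \right)} = 4 + 2 = 6$)
$T{\left(R,z \right)} = - \frac{R}{4}$ ($T{\left(R,z \right)} = \frac{R}{-4} = R \left(- \frac{1}{4}\right) = - \frac{R}{4}$)
$Z = 17943$ ($Z = 428 + 17515 = 17943$)
$\frac{T{\left(-13,174 \right)}}{Z} + \frac{C{\left(5 \right)} \left(-1897\right)}{-6514} = \frac{\left(- \frac{1}{4}\right) \left(-13\right)}{17943} + \frac{6 \left(-1897\right)}{-6514} = \frac{13}{4} \cdot \frac{1}{17943} - - \frac{5691}{3257} = \frac{13}{71772} + \frac{5691}{3257} = \frac{408496793}{233761404}$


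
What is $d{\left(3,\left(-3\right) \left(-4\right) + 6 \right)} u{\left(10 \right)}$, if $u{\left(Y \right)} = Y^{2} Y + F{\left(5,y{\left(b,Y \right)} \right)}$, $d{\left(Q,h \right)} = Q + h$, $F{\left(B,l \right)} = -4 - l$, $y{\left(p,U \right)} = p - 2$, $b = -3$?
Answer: $21021$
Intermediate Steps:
$y{\left(p,U \right)} = -2 + p$
$u{\left(Y \right)} = 1 + Y^{3}$ ($u{\left(Y \right)} = Y^{2} Y - -1 = Y^{3} - -1 = Y^{3} + \left(-4 + 5\right) = Y^{3} + 1 = 1 + Y^{3}$)
$d{\left(3,\left(-3\right) \left(-4\right) + 6 \right)} u{\left(10 \right)} = \left(3 + \left(\left(-3\right) \left(-4\right) + 6\right)\right) \left(1 + 10^{3}\right) = \left(3 + \left(12 + 6\right)\right) \left(1 + 1000\right) = \left(3 + 18\right) 1001 = 21 \cdot 1001 = 21021$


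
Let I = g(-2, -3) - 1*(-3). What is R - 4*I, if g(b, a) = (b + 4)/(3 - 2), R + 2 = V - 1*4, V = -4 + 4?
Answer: -26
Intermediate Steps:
V = 0
R = -6 (R = -2 + (0 - 1*4) = -2 + (0 - 4) = -2 - 4 = -6)
g(b, a) = 4 + b (g(b, a) = (4 + b)/1 = (4 + b)*1 = 4 + b)
I = 5 (I = (4 - 2) - 1*(-3) = 2 + 3 = 5)
R - 4*I = -6 - 4*5 = -6 - 20 = -26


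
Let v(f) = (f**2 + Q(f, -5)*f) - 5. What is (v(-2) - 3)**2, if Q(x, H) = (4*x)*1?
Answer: 144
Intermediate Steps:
Q(x, H) = 4*x
v(f) = -5 + 5*f**2 (v(f) = (f**2 + (4*f)*f) - 5 = (f**2 + 4*f**2) - 5 = 5*f**2 - 5 = -5 + 5*f**2)
(v(-2) - 3)**2 = ((-5 + 5*(-2)**2) - 3)**2 = ((-5 + 5*4) - 3)**2 = ((-5 + 20) - 3)**2 = (15 - 3)**2 = 12**2 = 144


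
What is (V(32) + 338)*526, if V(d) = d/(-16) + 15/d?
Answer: 2831721/16 ≈ 1.7698e+5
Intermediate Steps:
V(d) = 15/d - d/16 (V(d) = d*(-1/16) + 15/d = -d/16 + 15/d = 15/d - d/16)
(V(32) + 338)*526 = ((15/32 - 1/16*32) + 338)*526 = ((15*(1/32) - 2) + 338)*526 = ((15/32 - 2) + 338)*526 = (-49/32 + 338)*526 = (10767/32)*526 = 2831721/16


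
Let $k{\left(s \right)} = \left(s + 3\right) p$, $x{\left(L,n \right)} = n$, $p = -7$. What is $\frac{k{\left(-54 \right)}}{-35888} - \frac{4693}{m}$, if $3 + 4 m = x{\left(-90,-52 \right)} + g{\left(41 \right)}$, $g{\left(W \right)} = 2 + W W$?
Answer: $- \frac{168567683}{14606416} \approx -11.541$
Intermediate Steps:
$g{\left(W \right)} = 2 + W^{2}$
$m = 407$ ($m = - \frac{3}{4} + \frac{-52 + \left(2 + 41^{2}\right)}{4} = - \frac{3}{4} + \frac{-52 + \left(2 + 1681\right)}{4} = - \frac{3}{4} + \frac{-52 + 1683}{4} = - \frac{3}{4} + \frac{1}{4} \cdot 1631 = - \frac{3}{4} + \frac{1631}{4} = 407$)
$k{\left(s \right)} = -21 - 7 s$ ($k{\left(s \right)} = \left(s + 3\right) \left(-7\right) = \left(3 + s\right) \left(-7\right) = -21 - 7 s$)
$\frac{k{\left(-54 \right)}}{-35888} - \frac{4693}{m} = \frac{-21 - -378}{-35888} - \frac{4693}{407} = \left(-21 + 378\right) \left(- \frac{1}{35888}\right) - \frac{4693}{407} = 357 \left(- \frac{1}{35888}\right) - \frac{4693}{407} = - \frac{357}{35888} - \frac{4693}{407} = - \frac{168567683}{14606416}$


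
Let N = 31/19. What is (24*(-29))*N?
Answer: -21576/19 ≈ -1135.6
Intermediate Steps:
N = 31/19 (N = 31*(1/19) = 31/19 ≈ 1.6316)
(24*(-29))*N = (24*(-29))*(31/19) = -696*31/19 = -21576/19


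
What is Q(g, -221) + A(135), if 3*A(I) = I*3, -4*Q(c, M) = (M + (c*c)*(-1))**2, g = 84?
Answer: -52954189/4 ≈ -1.3239e+7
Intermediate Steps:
Q(c, M) = -(M - c**2)**2/4 (Q(c, M) = -(M + (c*c)*(-1))**2/4 = -(M + c**2*(-1))**2/4 = -(M - c**2)**2/4)
A(I) = I (A(I) = (I*3)/3 = (3*I)/3 = I)
Q(g, -221) + A(135) = -(-221 - 1*84**2)**2/4 + 135 = -(-221 - 1*7056)**2/4 + 135 = -(-221 - 7056)**2/4 + 135 = -1/4*(-7277)**2 + 135 = -1/4*52954729 + 135 = -52954729/4 + 135 = -52954189/4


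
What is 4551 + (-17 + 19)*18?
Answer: 4587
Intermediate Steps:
4551 + (-17 + 19)*18 = 4551 + 2*18 = 4551 + 36 = 4587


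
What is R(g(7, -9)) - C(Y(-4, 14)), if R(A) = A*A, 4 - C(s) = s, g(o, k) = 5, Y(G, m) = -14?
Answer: 7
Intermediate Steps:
C(s) = 4 - s
R(A) = A²
R(g(7, -9)) - C(Y(-4, 14)) = 5² - (4 - 1*(-14)) = 25 - (4 + 14) = 25 - 1*18 = 25 - 18 = 7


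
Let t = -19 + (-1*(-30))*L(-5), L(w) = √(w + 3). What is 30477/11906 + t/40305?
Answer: 1228149271/479871330 + 2*I*√2/2687 ≈ 2.5593 + 0.0010526*I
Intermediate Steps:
L(w) = √(3 + w)
t = -19 + 30*I*√2 (t = -19 + (-1*(-30))*√(3 - 5) = -19 + 30*√(-2) = -19 + 30*(I*√2) = -19 + 30*I*√2 ≈ -19.0 + 42.426*I)
30477/11906 + t/40305 = 30477/11906 + (-19 + 30*I*√2)/40305 = 30477*(1/11906) + (-19 + 30*I*√2)*(1/40305) = 30477/11906 + (-19/40305 + 2*I*√2/2687) = 1228149271/479871330 + 2*I*√2/2687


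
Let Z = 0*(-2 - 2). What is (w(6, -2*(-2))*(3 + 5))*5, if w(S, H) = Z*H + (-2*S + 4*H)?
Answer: 160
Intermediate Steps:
Z = 0 (Z = 0*(-4) = 0)
w(S, H) = -2*S + 4*H (w(S, H) = 0*H + (-2*S + 4*H) = 0 + (-2*S + 4*H) = -2*S + 4*H)
(w(6, -2*(-2))*(3 + 5))*5 = ((-2*6 + 4*(-2*(-2)))*(3 + 5))*5 = ((-12 + 4*4)*8)*5 = ((-12 + 16)*8)*5 = (4*8)*5 = 32*5 = 160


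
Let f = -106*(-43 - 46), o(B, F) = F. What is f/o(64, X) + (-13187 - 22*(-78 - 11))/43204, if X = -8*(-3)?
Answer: 25457315/64806 ≈ 392.82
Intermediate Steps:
X = 24
f = 9434 (f = -106*(-89) = 9434)
f/o(64, X) + (-13187 - 22*(-78 - 11))/43204 = 9434/24 + (-13187 - 22*(-78 - 11))/43204 = 9434*(1/24) + (-13187 - 22*(-89))*(1/43204) = 4717/12 + (-13187 + 1958)*(1/43204) = 4717/12 - 11229*1/43204 = 4717/12 - 11229/43204 = 25457315/64806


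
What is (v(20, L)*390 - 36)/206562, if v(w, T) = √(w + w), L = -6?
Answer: -6/34427 + 130*√10/34427 ≈ 0.011767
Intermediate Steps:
v(w, T) = √2*√w (v(w, T) = √(2*w) = √2*√w)
(v(20, L)*390 - 36)/206562 = ((√2*√20)*390 - 36)/206562 = ((√2*(2*√5))*390 - 36)*(1/206562) = ((2*√10)*390 - 36)*(1/206562) = (780*√10 - 36)*(1/206562) = (-36 + 780*√10)*(1/206562) = -6/34427 + 130*√10/34427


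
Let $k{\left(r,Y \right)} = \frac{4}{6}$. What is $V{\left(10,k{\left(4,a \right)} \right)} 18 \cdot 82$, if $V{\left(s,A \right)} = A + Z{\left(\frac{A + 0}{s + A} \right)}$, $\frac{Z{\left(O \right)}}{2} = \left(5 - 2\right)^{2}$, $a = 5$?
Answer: $27552$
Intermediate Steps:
$Z{\left(O \right)} = 18$ ($Z{\left(O \right)} = 2 \left(5 - 2\right)^{2} = 2 \cdot 3^{2} = 2 \cdot 9 = 18$)
$k{\left(r,Y \right)} = \frac{2}{3}$ ($k{\left(r,Y \right)} = 4 \cdot \frac{1}{6} = \frac{2}{3}$)
$V{\left(s,A \right)} = 18 + A$ ($V{\left(s,A \right)} = A + 18 = 18 + A$)
$V{\left(10,k{\left(4,a \right)} \right)} 18 \cdot 82 = \left(18 + \frac{2}{3}\right) 18 \cdot 82 = \frac{56}{3} \cdot 18 \cdot 82 = 336 \cdot 82 = 27552$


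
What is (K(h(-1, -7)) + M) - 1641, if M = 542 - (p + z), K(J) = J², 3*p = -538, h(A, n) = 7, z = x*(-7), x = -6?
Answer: -2738/3 ≈ -912.67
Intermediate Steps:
z = 42 (z = -6*(-7) = 42)
p = -538/3 (p = (⅓)*(-538) = -538/3 ≈ -179.33)
M = 2038/3 (M = 542 - (-538/3 + 42) = 542 - 1*(-412/3) = 542 + 412/3 = 2038/3 ≈ 679.33)
(K(h(-1, -7)) + M) - 1641 = (7² + 2038/3) - 1641 = (49 + 2038/3) - 1641 = 2185/3 - 1641 = -2738/3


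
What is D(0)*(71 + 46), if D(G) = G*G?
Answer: 0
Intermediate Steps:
D(G) = G²
D(0)*(71 + 46) = 0²*(71 + 46) = 0*117 = 0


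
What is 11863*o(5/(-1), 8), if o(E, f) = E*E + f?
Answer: 391479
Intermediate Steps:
o(E, f) = f + E² (o(E, f) = E² + f = f + E²)
11863*o(5/(-1), 8) = 11863*(8 + (5/(-1))²) = 11863*(8 + (5*(-1))²) = 11863*(8 + (-5)²) = 11863*(8 + 25) = 11863*33 = 391479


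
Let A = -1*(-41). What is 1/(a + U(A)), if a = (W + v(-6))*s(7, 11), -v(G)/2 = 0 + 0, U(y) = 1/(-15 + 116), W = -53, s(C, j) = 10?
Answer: -101/53529 ≈ -0.0018868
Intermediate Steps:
A = 41
U(y) = 1/101
v(G) = 0 (v(G) = -2*(0 + 0) = -2*0 = 0)
a = -530 (a = (-53 + 0)*10 = -53*10 = -530)
1/(a + U(A)) = 1/(-530 + 1/101) = 1/(-53529/101) = -101/53529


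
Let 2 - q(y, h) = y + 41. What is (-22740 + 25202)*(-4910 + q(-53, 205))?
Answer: -12053952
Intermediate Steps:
q(y, h) = -39 - y (q(y, h) = 2 - (y + 41) = 2 - (41 + y) = 2 + (-41 - y) = -39 - y)
(-22740 + 25202)*(-4910 + q(-53, 205)) = (-22740 + 25202)*(-4910 + (-39 - 1*(-53))) = 2462*(-4910 + (-39 + 53)) = 2462*(-4910 + 14) = 2462*(-4896) = -12053952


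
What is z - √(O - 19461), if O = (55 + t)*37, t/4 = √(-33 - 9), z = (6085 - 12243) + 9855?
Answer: 3697 - √(-17426 + 148*I*√42) ≈ 3693.4 - 132.06*I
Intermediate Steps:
z = 3697 (z = -6158 + 9855 = 3697)
t = 4*I*√42 (t = 4*√(-33 - 9) = 4*√(-42) = 4*(I*√42) = 4*I*√42 ≈ 25.923*I)
O = 2035 + 148*I*√42 (O = (55 + 4*I*√42)*37 = 2035 + 148*I*√42 ≈ 2035.0 + 959.15*I)
z - √(O - 19461) = 3697 - √((2035 + 148*I*√42) - 19461) = 3697 - √(-17426 + 148*I*√42)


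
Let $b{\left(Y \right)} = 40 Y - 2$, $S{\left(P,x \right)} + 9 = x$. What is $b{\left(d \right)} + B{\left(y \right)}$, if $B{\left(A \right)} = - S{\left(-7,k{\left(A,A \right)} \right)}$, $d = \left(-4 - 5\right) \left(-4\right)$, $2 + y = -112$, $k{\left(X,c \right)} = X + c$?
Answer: $1675$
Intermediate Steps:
$S{\left(P,x \right)} = -9 + x$
$y = -114$ ($y = -2 - 112 = -114$)
$d = 36$ ($d = \left(-9\right) \left(-4\right) = 36$)
$B{\left(A \right)} = 9 - 2 A$ ($B{\left(A \right)} = - (-9 + \left(A + A\right)) = - (-9 + 2 A) = 9 - 2 A$)
$b{\left(Y \right)} = -2 + 40 Y$
$b{\left(d \right)} + B{\left(y \right)} = \left(-2 + 40 \cdot 36\right) + \left(9 - -228\right) = \left(-2 + 1440\right) + \left(9 + 228\right) = 1438 + 237 = 1675$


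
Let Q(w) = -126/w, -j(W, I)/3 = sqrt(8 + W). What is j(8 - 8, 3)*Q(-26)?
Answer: -378*sqrt(2)/13 ≈ -41.121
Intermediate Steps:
j(W, I) = -3*sqrt(8 + W)
j(8 - 8, 3)*Q(-26) = (-3*sqrt(8 + (8 - 8)))*(-126/(-26)) = (-3*sqrt(8 + 0))*(-126*(-1/26)) = -6*sqrt(2)*(63/13) = -378*sqrt(2)/13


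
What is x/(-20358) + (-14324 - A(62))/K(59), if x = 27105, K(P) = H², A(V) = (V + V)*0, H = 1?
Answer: -7477823/522 ≈ -14325.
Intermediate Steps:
A(V) = 0 (A(V) = (2*V)*0 = 0)
K(P) = 1 (K(P) = 1² = 1)
x/(-20358) + (-14324 - A(62))/K(59) = 27105/(-20358) + (-14324 - 1*0)/1 = 27105*(-1/20358) + (-14324 + 0)*1 = -695/522 - 14324*1 = -695/522 - 14324 = -7477823/522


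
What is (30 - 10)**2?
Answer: 400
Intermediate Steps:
(30 - 10)**2 = 20**2 = 400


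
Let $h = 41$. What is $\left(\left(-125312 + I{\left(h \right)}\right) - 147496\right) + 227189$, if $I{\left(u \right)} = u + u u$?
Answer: $-43897$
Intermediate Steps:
$I{\left(u \right)} = u + u^{2}$
$\left(\left(-125312 + I{\left(h \right)}\right) - 147496\right) + 227189 = \left(\left(-125312 + 41 \left(1 + 41\right)\right) - 147496\right) + 227189 = \left(\left(-125312 + 41 \cdot 42\right) - 147496\right) + 227189 = \left(\left(-125312 + 1722\right) - 147496\right) + 227189 = \left(-123590 - 147496\right) + 227189 = -271086 + 227189 = -43897$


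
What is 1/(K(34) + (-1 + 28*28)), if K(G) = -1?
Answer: 1/782 ≈ 0.0012788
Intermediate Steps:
1/(K(34) + (-1 + 28*28)) = 1/(-1 + (-1 + 28*28)) = 1/(-1 + (-1 + 784)) = 1/(-1 + 783) = 1/782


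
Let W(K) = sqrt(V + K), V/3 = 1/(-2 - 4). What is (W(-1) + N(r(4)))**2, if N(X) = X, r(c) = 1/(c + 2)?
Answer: -53/36 + I*sqrt(6)/6 ≈ -1.4722 + 0.40825*I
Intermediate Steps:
r(c) = 1/(2 + c)
V = -1/2 (V = 3/(-2 - 4) = 3/(-6) = 3*(-1/6) = -1/2 ≈ -0.50000)
W(K) = sqrt(-1/2 + K)
(W(-1) + N(r(4)))**2 = (sqrt(-2 + 4*(-1))/2 + 1/(2 + 4))**2 = (sqrt(-2 - 4)/2 + 1/6)**2 = (sqrt(-6)/2 + 1/6)**2 = ((I*sqrt(6))/2 + 1/6)**2 = (I*sqrt(6)/2 + 1/6)**2 = (1/6 + I*sqrt(6)/2)**2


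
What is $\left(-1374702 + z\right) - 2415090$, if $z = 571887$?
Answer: $-3217905$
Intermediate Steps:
$\left(-1374702 + z\right) - 2415090 = \left(-1374702 + 571887\right) - 2415090 = -802815 - 2415090 = -3217905$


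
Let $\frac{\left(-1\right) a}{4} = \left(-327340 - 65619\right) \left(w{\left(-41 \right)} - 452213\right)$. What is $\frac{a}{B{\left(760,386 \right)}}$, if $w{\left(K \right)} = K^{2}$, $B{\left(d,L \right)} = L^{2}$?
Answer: $- \frac{177040604188}{37249} \approx -4.7529 \cdot 10^{6}$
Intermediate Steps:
$a = -708162416752$ ($a = - 4 \left(-327340 - 65619\right) \left(\left(-41\right)^{2} - 452213\right) = - 4 \left(- 392959 \left(1681 - 452213\right)\right) = - 4 \left(\left(-392959\right) \left(-450532\right)\right) = \left(-4\right) 177040604188 = -708162416752$)
$\frac{a}{B{\left(760,386 \right)}} = - \frac{708162416752}{386^{2}} = - \frac{708162416752}{148996} = \left(-708162416752\right) \frac{1}{148996} = - \frac{177040604188}{37249}$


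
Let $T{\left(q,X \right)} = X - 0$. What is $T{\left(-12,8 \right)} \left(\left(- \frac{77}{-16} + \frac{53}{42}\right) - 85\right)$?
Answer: $- \frac{26519}{42} \approx -631.4$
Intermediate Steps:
$T{\left(q,X \right)} = X$ ($T{\left(q,X \right)} = X + 0 = X$)
$T{\left(-12,8 \right)} \left(\left(- \frac{77}{-16} + \frac{53}{42}\right) - 85\right) = 8 \left(\left(- \frac{77}{-16} + \frac{53}{42}\right) - 85\right) = 8 \left(\left(\left(-77\right) \left(- \frac{1}{16}\right) + 53 \cdot \frac{1}{42}\right) - 85\right) = 8 \left(\left(\frac{77}{16} + \frac{53}{42}\right) - 85\right) = 8 \left(\frac{2041}{336} - 85\right) = 8 \left(- \frac{26519}{336}\right) = - \frac{26519}{42}$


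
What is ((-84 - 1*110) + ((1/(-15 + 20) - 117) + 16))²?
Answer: 2172676/25 ≈ 86907.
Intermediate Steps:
((-84 - 1*110) + ((1/(-15 + 20) - 117) + 16))² = ((-84 - 110) + ((1/5 - 117) + 16))² = (-194 + ((⅕ - 117) + 16))² = (-194 + (-584/5 + 16))² = (-194 - 504/5)² = (-1474/5)² = 2172676/25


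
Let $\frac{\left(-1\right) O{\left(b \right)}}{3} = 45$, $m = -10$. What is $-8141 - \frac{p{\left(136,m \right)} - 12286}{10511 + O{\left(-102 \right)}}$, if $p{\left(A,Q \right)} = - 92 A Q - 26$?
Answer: $- \frac{10572978}{1297} \approx -8151.9$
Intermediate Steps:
$O{\left(b \right)} = -135$ ($O{\left(b \right)} = \left(-3\right) 45 = -135$)
$p{\left(A,Q \right)} = -26 - 92 A Q$ ($p{\left(A,Q \right)} = - 92 A Q - 26 = -26 - 92 A Q$)
$-8141 - \frac{p{\left(136,m \right)} - 12286}{10511 + O{\left(-102 \right)}} = -8141 - \frac{\left(-26 - 12512 \left(-10\right)\right) - 12286}{10511 - 135} = -8141 - \frac{\left(-26 + 125120\right) - 12286}{10376} = -8141 - \left(125094 - 12286\right) \frac{1}{10376} = -8141 - 112808 \cdot \frac{1}{10376} = -8141 - \frac{14101}{1297} = - \frac{10572978}{1297}$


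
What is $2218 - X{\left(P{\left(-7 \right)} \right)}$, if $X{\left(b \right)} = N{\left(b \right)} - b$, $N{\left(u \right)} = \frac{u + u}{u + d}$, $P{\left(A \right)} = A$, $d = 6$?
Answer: $2197$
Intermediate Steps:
$N{\left(u \right)} = \frac{2 u}{6 + u}$ ($N{\left(u \right)} = \frac{u + u}{u + 6} = \frac{2 u}{6 + u}$)
$X{\left(b \right)} = - b + \frac{2 b}{6 + b}$ ($X{\left(b \right)} = \frac{2 b}{6 + b} - b = - b + \frac{2 b}{6 + b}$)
$2218 - X{\left(P{\left(-7 \right)} \right)} = 2218 - - \frac{7 \left(-4 - -7\right)}{6 - 7} = 2218 - - \frac{7 \left(-4 + 7\right)}{-1} = 2218 - \left(-7\right) \left(-1\right) 3 = 2218 - 21 = 2197$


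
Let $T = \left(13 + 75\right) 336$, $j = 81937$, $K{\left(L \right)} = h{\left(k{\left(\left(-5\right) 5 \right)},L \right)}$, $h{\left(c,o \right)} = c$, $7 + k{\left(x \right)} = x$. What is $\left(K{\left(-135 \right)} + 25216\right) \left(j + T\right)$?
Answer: $2808141920$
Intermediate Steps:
$k{\left(x \right)} = -7 + x$
$K{\left(L \right)} = -32$ ($K{\left(L \right)} = -7 - 25 = -32$)
$T = 29568$ ($T = 88 \cdot 336 = 29568$)
$\left(K{\left(-135 \right)} + 25216\right) \left(j + T\right) = \left(-32 + 25216\right) \left(81937 + 29568\right) = 25184 \cdot 111505 = 2808141920$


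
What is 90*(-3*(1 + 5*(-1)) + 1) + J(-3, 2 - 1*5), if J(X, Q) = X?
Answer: 1167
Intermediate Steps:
90*(-3*(1 + 5*(-1)) + 1) + J(-3, 2 - 1*5) = 90*(-3*(1 + 5*(-1)) + 1) - 3 = 90*(-3*(1 - 5) + 1) - 3 = 90*(-3*(-4) + 1) - 3 = 90*(12 + 1) - 3 = 90*13 - 3 = 1170 - 3 = 1167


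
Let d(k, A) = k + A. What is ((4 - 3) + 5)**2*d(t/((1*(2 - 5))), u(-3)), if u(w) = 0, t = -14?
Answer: 168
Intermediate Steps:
d(k, A) = A + k
((4 - 3) + 5)**2*d(t/((1*(2 - 5))), u(-3)) = ((4 - 3) + 5)**2*(0 - 14/(2 - 5)) = (1 + 5)**2*(0 - 14/(1*(-3))) = 6**2*(0 - 14/(-3)) = 36*(0 - 14*(-1/3)) = 36*(0 + 14/3) = 36*(14/3) = 168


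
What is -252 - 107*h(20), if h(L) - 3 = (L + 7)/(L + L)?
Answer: -25809/40 ≈ -645.22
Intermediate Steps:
h(L) = 3 + (7 + L)/(2*L) (h(L) = 3 + (L + 7)/(L + L) = 3 + (7 + L)/((2*L)) = 3 + (7 + L)*(1/(2*L)) = 3 + (7 + L)/(2*L))
-252 - 107*h(20) = -252 - 749*(1 + 20)/(2*20) = -252 - 749*21/(2*20) = -252 - 107*147/40 = -252 - 15729/40 = -25809/40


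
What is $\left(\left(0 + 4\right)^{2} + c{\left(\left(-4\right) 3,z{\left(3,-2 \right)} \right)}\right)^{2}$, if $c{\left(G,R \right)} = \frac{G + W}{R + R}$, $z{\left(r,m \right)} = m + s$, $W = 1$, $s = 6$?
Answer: $\frac{13689}{64} \approx 213.89$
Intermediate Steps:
$z{\left(r,m \right)} = 6 + m$ ($z{\left(r,m \right)} = m + 6 = 6 + m$)
$c{\left(G,R \right)} = \frac{1 + G}{2 R}$ ($c{\left(G,R \right)} = \frac{G + 1}{R + R} = \frac{1 + G}{2 R}$)
$\left(\left(0 + 4\right)^{2} + c{\left(\left(-4\right) 3,z{\left(3,-2 \right)} \right)}\right)^{2} = \left(\left(0 + 4\right)^{2} + \frac{1 - 12}{2 \left(6 - 2\right)}\right)^{2} = \left(4^{2} + \frac{1 - 12}{2 \cdot 4}\right)^{2} = \left(16 + \frac{1}{2} \cdot \frac{1}{4} \left(-11\right)\right)^{2} = \left(16 - \frac{11}{8}\right)^{2} = \left(\frac{117}{8}\right)^{2} = \frac{13689}{64}$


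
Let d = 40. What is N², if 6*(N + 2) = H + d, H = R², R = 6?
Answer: 1024/9 ≈ 113.78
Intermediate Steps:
H = 36 (H = 6² = 36)
N = 32/3 (N = -2 + (36 + 40)/6 = -2 + (⅙)*76 = -2 + 38/3 = 32/3 ≈ 10.667)
N² = (32/3)² = 1024/9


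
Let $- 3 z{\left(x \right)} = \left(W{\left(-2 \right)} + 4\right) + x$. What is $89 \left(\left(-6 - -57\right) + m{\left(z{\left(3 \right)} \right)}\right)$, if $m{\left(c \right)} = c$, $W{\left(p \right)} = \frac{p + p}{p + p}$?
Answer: $\frac{12905}{3} \approx 4301.7$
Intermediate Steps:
$W{\left(p \right)} = 1$ ($W{\left(p \right)} = \frac{2 p}{2 p} = 2 p \frac{1}{2 p} = 1$)
$z{\left(x \right)} = - \frac{5}{3} - \frac{x}{3}$ ($z{\left(x \right)} = - \frac{\left(1 + 4\right) + x}{3} = - \frac{5 + x}{3} = - \frac{5}{3} - \frac{x}{3}$)
$89 \left(\left(-6 - -57\right) + m{\left(z{\left(3 \right)} \right)}\right) = 89 \left(\left(-6 - -57\right) - \frac{8}{3}\right) = 89 \left(\left(-6 + 57\right) - \frac{8}{3}\right) = 89 \left(51 - \frac{8}{3}\right) = 89 \cdot \frac{145}{3} = \frac{12905}{3}$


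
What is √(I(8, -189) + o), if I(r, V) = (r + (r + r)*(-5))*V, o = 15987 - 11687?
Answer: 22*√37 ≈ 133.82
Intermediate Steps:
o = 4300
I(r, V) = -9*V*r (I(r, V) = (r + (2*r)*(-5))*V = (r - 10*r)*V = (-9*r)*V = -9*V*r)
√(I(8, -189) + o) = √(-9*(-189)*8 + 4300) = √(13608 + 4300) = √17908 = 22*√37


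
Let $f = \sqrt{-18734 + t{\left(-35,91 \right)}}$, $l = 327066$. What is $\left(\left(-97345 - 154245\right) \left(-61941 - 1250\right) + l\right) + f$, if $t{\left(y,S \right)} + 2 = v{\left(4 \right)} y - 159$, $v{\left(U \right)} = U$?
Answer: $15898550756 + 9 i \sqrt{235} \approx 1.5899 \cdot 10^{10} + 137.97 i$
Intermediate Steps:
$t{\left(y,S \right)} = -161 + 4 y$ ($t{\left(y,S \right)} = -2 + \left(4 y - 159\right) = -2 + \left(-159 + 4 y\right) = -161 + 4 y$)
$f = 9 i \sqrt{235}$ ($f = \sqrt{-18734 + \left(-161 + 4 \left(-35\right)\right)} = \sqrt{-18734 - 301} = \sqrt{-19035} = 9 i \sqrt{235} \approx 137.97 i$)
$\left(\left(-97345 - 154245\right) \left(-61941 - 1250\right) + l\right) + f = \left(\left(-97345 - 154245\right) \left(-61941 - 1250\right) + 327066\right) + 9 i \sqrt{235} = \left(\left(-251590\right) \left(-63191\right) + 327066\right) + 9 i \sqrt{235} = \left(15898223690 + 327066\right) + 9 i \sqrt{235} = 15898550756 + 9 i \sqrt{235}$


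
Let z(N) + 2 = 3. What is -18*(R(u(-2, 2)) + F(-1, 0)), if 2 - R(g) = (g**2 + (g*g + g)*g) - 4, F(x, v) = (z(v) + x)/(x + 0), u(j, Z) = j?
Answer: -108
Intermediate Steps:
z(N) = 1 (z(N) = -2 + 3 = 1)
F(x, v) = (1 + x)/x (F(x, v) = (1 + x)/(x + 0) = (1 + x)/x)
R(g) = 6 - g**2 - g*(g + g**2) (R(g) = 2 - ((g**2 + (g*g + g)*g) - 4) = 2 - ((g**2 + (g**2 + g)*g) - 4) = 2 - ((g**2 + (g + g**2)*g) - 4) = 2 - ((g**2 + g*(g + g**2)) - 4) = 2 - (-4 + g**2 + g*(g + g**2)) = 2 + (4 - g**2 - g*(g + g**2)) = 6 - g**2 - g*(g + g**2))
-18*(R(u(-2, 2)) + F(-1, 0)) = -18*((6 - 1*(-2)**3 - 2*(-2)**2) + (1 - 1)/(-1)) = -18*((6 - 1*(-8) - 2*4) - 1*0) = -18*((6 + 8 - 8) + 0) = -18*(6 + 0) = -18*6 = -108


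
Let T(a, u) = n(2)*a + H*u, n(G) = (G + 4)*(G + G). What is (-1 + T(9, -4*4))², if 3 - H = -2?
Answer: 18225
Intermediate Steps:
n(G) = 2*G*(4 + G) (n(G) = (4 + G)*(2*G) = 2*G*(4 + G))
H = 5 (H = 3 - 1*(-2) = 3 + 2 = 5)
T(a, u) = 5*u + 24*a (T(a, u) = (2*2*(4 + 2))*a + 5*u = (2*2*6)*a + 5*u = 24*a + 5*u = 5*u + 24*a)
(-1 + T(9, -4*4))² = (-1 + (5*(-4*4) + 24*9))² = (-1 + (5*(-16) + 216))² = (-1 + (-80 + 216))² = (-1 + 136)² = 135² = 18225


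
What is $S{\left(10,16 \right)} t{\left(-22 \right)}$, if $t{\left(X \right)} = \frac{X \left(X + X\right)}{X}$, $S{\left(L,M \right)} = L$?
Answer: $-440$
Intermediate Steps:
$t{\left(X \right)} = 2 X$ ($t{\left(X \right)} = \frac{X 2 X}{X} = \frac{2 X^{2}}{X} = 2 X$)
$S{\left(10,16 \right)} t{\left(-22 \right)} = 10 \cdot 2 \left(-22\right) = 10 \left(-44\right) = -440$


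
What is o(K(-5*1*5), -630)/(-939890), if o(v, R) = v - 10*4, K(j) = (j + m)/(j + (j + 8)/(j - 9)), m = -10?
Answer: 27/657923 ≈ 4.1038e-5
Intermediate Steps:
K(j) = (-10 + j)/(j + (8 + j)/(-9 + j)) (K(j) = (j - 10)/(j + (j + 8)/(j - 9)) = (-10 + j)/(j + (8 + j)/(-9 + j)))
o(v, R) = -40 + v (o(v, R) = v - 1*40 = v - 40 = -40 + v)
o(K(-5*1*5), -630)/(-939890) = (-40 + (90 + (-5*1*5)**2 - 19*(-5*1)*5)/(8 + (-5*1*5)**2 - 8*(-5*1)*5))/(-939890) = (-40 + (90 + (-5*5)**2 - (-95)*5)/(8 + (-5*5)**2 - (-40)*5))*(-1/939890) = (-40 + (90 + (-25)**2 - 19*(-25))/(8 + (-25)**2 - 8*(-25)))*(-1/939890) = (-40 + (90 + 625 + 475)/(8 + 625 + 200))*(-1/939890) = (-40 + 1190/833)*(-1/939890) = (-40 + (1/833)*1190)*(-1/939890) = (-40 + 10/7)*(-1/939890) = -270/7*(-1/939890) = 27/657923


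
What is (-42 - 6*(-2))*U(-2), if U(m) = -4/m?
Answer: -60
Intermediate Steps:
(-42 - 6*(-2))*U(-2) = (-42 - 6*(-2))*(-4/(-2)) = (-42 + 12)*(-4*(-1/2)) = -30*2 = -60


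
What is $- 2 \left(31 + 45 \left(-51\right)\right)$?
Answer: $4528$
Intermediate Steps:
$- 2 \left(31 + 45 \left(-51\right)\right) = - 2 \left(31 - 2295\right) = \left(-2\right) \left(-2264\right) = 4528$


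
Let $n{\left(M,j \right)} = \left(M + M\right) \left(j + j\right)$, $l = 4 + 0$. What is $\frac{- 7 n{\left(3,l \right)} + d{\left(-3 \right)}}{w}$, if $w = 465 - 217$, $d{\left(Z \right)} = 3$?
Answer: $- \frac{333}{248} \approx -1.3427$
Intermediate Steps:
$l = 4$
$n{\left(M,j \right)} = 4 M j$ ($n{\left(M,j \right)} = 2 M 2 j = 4 M j$)
$w = 248$ ($w = 465 - 217 = 248$)
$\frac{- 7 n{\left(3,l \right)} + d{\left(-3 \right)}}{w} = \frac{- 7 \cdot 4 \cdot 3 \cdot 4 + 3}{248} = \left(\left(-7\right) 48 + 3\right) \frac{1}{248} = \left(-336 + 3\right) \frac{1}{248} = \left(-333\right) \frac{1}{248} = - \frac{333}{248}$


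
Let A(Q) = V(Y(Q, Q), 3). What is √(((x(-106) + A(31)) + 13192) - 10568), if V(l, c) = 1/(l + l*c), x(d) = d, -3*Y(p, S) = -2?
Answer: √40294/4 ≈ 50.183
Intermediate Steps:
Y(p, S) = ⅔ (Y(p, S) = -⅓*(-2) = ⅔)
V(l, c) = 1/(l + c*l)
A(Q) = 3/8 (A(Q) = 1/((⅔)*(1 + 3)) = (3/2)/4 = (3/2)*(¼) = 3/8)
√(((x(-106) + A(31)) + 13192) - 10568) = √(((-106 + 3/8) + 13192) - 10568) = √((-845/8 + 13192) - 10568) = √(104691/8 - 10568) = √(20147/8) = √40294/4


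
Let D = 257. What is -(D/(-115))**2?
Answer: -66049/13225 ≈ -4.9943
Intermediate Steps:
-(D/(-115))**2 = -(257/(-115))**2 = -(257*(-1/115))**2 = -(-257/115)**2 = -1*66049/13225 = -66049/13225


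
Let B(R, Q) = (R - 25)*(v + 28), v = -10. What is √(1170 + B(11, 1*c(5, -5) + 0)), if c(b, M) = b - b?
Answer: 3*√102 ≈ 30.299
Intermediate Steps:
c(b, M) = 0
B(R, Q) = -450 + 18*R (B(R, Q) = (R - 25)*(-10 + 28) = (-25 + R)*18 = -450 + 18*R)
√(1170 + B(11, 1*c(5, -5) + 0)) = √(1170 + (-450 + 18*11)) = √(1170 + (-450 + 198)) = √(1170 - 252) = √918 = 3*√102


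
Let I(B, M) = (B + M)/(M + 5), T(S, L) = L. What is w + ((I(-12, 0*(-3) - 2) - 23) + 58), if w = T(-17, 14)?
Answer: 133/3 ≈ 44.333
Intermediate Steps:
I(B, M) = (B + M)/(5 + M)
w = 14
w + ((I(-12, 0*(-3) - 2) - 23) + 58) = 14 + (((-12 + (0*(-3) - 2))/(5 + (0*(-3) - 2)) - 23) + 58) = 14 + (((-12 + (0 - 2))/(5 + (0 - 2)) - 23) + 58) = 14 + (((-12 - 2)/(5 - 2) - 23) + 58) = 14 + ((-14/3 - 23) + 58) = 14 + (-83/3 + 58) = 14 + 91/3 = 133/3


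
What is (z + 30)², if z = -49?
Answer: 361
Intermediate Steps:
(z + 30)² = (-49 + 30)² = (-19)² = 361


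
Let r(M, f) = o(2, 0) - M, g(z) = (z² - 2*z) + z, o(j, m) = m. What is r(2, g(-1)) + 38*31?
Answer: 1176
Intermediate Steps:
g(z) = z² - z
r(M, f) = -M (r(M, f) = 0 - M = -M)
r(2, g(-1)) + 38*31 = -1*2 + 38*31 = -2 + 1178 = 1176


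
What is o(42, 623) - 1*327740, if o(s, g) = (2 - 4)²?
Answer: -327736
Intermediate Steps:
o(s, g) = 4 (o(s, g) = (-2)² = 4)
o(42, 623) - 1*327740 = 4 - 1*327740 = 4 - 327740 = -327736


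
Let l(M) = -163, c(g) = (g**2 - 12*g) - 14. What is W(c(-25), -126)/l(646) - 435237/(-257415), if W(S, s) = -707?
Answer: 84312012/13986215 ≈ 6.0282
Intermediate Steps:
c(g) = -14 + g**2 - 12*g
W(c(-25), -126)/l(646) - 435237/(-257415) = -707/(-163) - 435237/(-257415) = -707*(-1/163) - 435237*(-1/257415) = 707/163 + 145079/85805 = 84312012/13986215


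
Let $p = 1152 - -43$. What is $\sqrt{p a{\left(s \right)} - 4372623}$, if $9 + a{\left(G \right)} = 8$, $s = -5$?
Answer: $i \sqrt{4373818} \approx 2091.4 i$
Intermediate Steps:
$p = 1195$ ($p = 1152 + 43 = 1195$)
$a{\left(G \right)} = -1$ ($a{\left(G \right)} = -9 + 8 = -1$)
$\sqrt{p a{\left(s \right)} - 4372623} = \sqrt{1195 \left(-1\right) - 4372623} = \sqrt{-1195 - 4372623} = \sqrt{-4373818} = i \sqrt{4373818}$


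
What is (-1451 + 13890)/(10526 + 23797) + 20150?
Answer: 691620889/34323 ≈ 20150.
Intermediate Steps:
(-1451 + 13890)/(10526 + 23797) + 20150 = 12439/34323 + 20150 = 691620889/34323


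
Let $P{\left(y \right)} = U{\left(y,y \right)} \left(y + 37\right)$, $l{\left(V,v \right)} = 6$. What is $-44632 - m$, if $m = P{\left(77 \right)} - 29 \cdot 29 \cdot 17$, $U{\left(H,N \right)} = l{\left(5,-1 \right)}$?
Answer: $-31019$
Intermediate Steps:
$U{\left(H,N \right)} = 6$
$P{\left(y \right)} = 222 + 6 y$ ($P{\left(y \right)} = 6 \left(y + 37\right) = 6 \left(37 + y\right) = 222 + 6 y$)
$m = -13613$ ($m = \left(222 + 6 \cdot 77\right) - 29 \cdot 29 \cdot 17 = \left(222 + 462\right) - 841 \cdot 17 = 684 - 14297 = -13613$)
$-44632 - m = -44632 - -13613 = -44632 + 13613 = -31019$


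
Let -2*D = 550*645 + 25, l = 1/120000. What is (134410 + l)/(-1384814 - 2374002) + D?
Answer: -80012052913200001/451057920000 ≈ -1.7739e+5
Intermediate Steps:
l = 1/120000 ≈ 8.3333e-6
D = -354775/2 (D = -(550*645 + 25)/2 = -(354750 + 25)/2 = -½*354775 = -354775/2 ≈ -1.7739e+5)
(134410 + l)/(-1384814 - 2374002) + D = (134410 + 1/120000)/(-1384814 - 2374002) - 354775/2 = (16129200001/120000)/(-3758816) - 354775/2 = (16129200001/120000)*(-1/3758816) - 354775/2 = -16129200001/451057920000 - 354775/2 = -80012052913200001/451057920000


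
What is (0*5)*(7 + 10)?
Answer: 0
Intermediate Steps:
(0*5)*(7 + 10) = 0*17 = 0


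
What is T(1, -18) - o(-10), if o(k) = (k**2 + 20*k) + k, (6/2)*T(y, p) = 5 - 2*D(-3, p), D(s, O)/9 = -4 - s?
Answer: 353/3 ≈ 117.67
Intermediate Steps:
D(s, O) = -36 - 9*s (D(s, O) = 9*(-4 - s) = -36 - 9*s)
T(y, p) = 23/3 (T(y, p) = (5 - 2*(-36 - 9*(-3)))/3 = (5 - 2*(-36 + 27))/3 = (5 - 2*(-9))/3 = (5 + 18)/3 = (1/3)*23 = 23/3)
o(k) = k**2 + 21*k
T(1, -18) - o(-10) = 23/3 - (-10)*(21 - 10) = 23/3 - (-10)*11 = 23/3 - 1*(-110) = 23/3 + 110 = 353/3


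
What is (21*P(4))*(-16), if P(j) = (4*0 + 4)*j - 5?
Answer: -3696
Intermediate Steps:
P(j) = -5 + 4*j (P(j) = (0 + 4)*j - 5 = 4*j - 5 = -5 + 4*j)
(21*P(4))*(-16) = (21*(-5 + 4*4))*(-16) = (21*(-5 + 16))*(-16) = (21*11)*(-16) = 231*(-16) = -3696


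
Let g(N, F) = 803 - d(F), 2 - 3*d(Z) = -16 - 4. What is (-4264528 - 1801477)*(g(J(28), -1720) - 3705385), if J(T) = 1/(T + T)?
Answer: 67416172256840/3 ≈ 2.2472e+13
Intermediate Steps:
d(Z) = 22/3 (d(Z) = ⅔ - (-16 - 4)/3 = ⅔ - ⅓*(-20) = ⅔ + 20/3 = 22/3)
J(T) = 1/(2*T)
g(N, F) = 2387/3 (g(N, F) = 803 - 1*22/3 = 803 - 22/3 = 2387/3)
(-4264528 - 1801477)*(g(J(28), -1720) - 3705385) = (-4264528 - 1801477)*(2387/3 - 3705385) = -6066005*(-11113768/3) = 67416172256840/3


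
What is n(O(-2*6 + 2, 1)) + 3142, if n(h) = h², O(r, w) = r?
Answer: 3242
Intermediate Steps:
n(O(-2*6 + 2, 1)) + 3142 = (-2*6 + 2)² + 3142 = (-12 + 2)² + 3142 = (-10)² + 3142 = 100 + 3142 = 3242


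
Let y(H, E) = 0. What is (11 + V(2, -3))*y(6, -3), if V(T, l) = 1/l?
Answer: 0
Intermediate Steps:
(11 + V(2, -3))*y(6, -3) = (11 + 1/(-3))*0 = (11 - ⅓)*0 = (32/3)*0 = 0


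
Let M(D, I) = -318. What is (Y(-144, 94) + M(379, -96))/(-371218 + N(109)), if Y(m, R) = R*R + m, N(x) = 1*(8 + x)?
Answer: -8374/371101 ≈ -0.022565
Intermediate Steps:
N(x) = 8 + x
Y(m, R) = m + R² (Y(m, R) = R² + m = m + R²)
(Y(-144, 94) + M(379, -96))/(-371218 + N(109)) = ((-144 + 94²) - 318)/(-371218 + (8 + 109)) = ((-144 + 8836) - 318)/(-371218 + 117) = (8692 - 318)/(-371101) = 8374*(-1/371101) = -8374/371101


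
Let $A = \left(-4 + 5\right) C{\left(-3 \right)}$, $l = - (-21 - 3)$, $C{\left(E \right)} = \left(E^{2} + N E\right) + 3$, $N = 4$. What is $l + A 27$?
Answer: $24$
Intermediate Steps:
$C{\left(E \right)} = 3 + E^{2} + 4 E$ ($C{\left(E \right)} = \left(E^{2} + 4 E\right) + 3 = 3 + E^{2} + 4 E$)
$l = 24$ ($l = - (-21 - 3) = \left(-1\right) \left(-24\right) = 24$)
$A = 0$ ($A = \left(-4 + 5\right) \left(3 + \left(-3\right)^{2} + 4 \left(-3\right)\right) = 1 \left(3 + 9 - 12\right) = 1 \cdot 0 = 0$)
$l + A 27 = 24 + 0 \cdot 27 = 24 + 0 = 24$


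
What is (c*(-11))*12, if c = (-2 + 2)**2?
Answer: 0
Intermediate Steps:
c = 0 (c = 0**2 = 0)
(c*(-11))*12 = (0*(-11))*12 = 0*12 = 0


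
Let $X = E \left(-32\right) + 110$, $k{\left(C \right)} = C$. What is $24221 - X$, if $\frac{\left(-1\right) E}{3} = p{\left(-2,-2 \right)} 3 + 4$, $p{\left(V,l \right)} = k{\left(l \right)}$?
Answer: $24303$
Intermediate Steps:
$p{\left(V,l \right)} = l$
$E = 6$ ($E = - 3 \left(\left(-2\right) 3 + 4\right) = - 3 \left(-6 + 4\right) = \left(-3\right) \left(-2\right) = 6$)
$X = -82$ ($X = 6 \left(-32\right) + 110 = -192 + 110 = -82$)
$24221 - X = 24221 - -82 = 24221 + 82 = 24303$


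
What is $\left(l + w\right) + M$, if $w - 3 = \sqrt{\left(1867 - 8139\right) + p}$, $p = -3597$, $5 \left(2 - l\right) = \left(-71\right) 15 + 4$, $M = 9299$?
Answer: $\frac{47581}{5} + i \sqrt{9869} \approx 9516.2 + 99.343 i$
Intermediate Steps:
$l = \frac{1071}{5}$ ($l = 2 - \frac{\left(-71\right) 15 + 4}{5} = 2 - \frac{-1065 + 4}{5} = 2 - - \frac{1061}{5} = 2 + \frac{1061}{5} = \frac{1071}{5} \approx 214.2$)
$w = 3 + i \sqrt{9869}$ ($w = 3 + \sqrt{\left(1867 - 8139\right) - 3597} = 3 + \sqrt{-6272 - 3597} = 3 + \sqrt{-9869} = 3 + i \sqrt{9869} \approx 3.0 + 99.343 i$)
$\left(l + w\right) + M = \left(\frac{1071}{5} + \left(3 + i \sqrt{9869}\right)\right) + 9299 = \left(\frac{1086}{5} + i \sqrt{9869}\right) + 9299 = \frac{47581}{5} + i \sqrt{9869}$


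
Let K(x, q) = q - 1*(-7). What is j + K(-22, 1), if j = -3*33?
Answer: -91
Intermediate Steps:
K(x, q) = 7 + q (K(x, q) = q + 7 = 7 + q)
j = -99
j + K(-22, 1) = -99 + (7 + 1) = -99 + 8 = -91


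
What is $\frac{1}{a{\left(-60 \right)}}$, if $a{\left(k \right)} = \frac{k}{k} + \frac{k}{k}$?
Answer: $\frac{1}{2} \approx 0.5$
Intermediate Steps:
$a{\left(k \right)} = 2$ ($a{\left(k \right)} = 1 + 1 = 2$)
$\frac{1}{a{\left(-60 \right)}} = \frac{1}{2}$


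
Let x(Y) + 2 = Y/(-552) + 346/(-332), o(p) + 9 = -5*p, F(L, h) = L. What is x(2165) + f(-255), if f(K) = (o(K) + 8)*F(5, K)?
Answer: 291528845/45816 ≈ 6363.0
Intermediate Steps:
o(p) = -9 - 5*p
f(K) = -5 - 25*K (f(K) = ((-9 - 5*K) + 8)*5 = (-1 - 5*K)*5 = -5 - 25*K)
x(Y) = -505/166 - Y/552 (x(Y) = -2 + (Y/(-552) + 346/(-332)) = -2 + (Y*(-1/552) + 346*(-1/332)) = -2 + (-Y/552 - 173/166) = -2 + (-173/166 - Y/552) = -505/166 - Y/552)
x(2165) + f(-255) = (-505/166 - 1/552*2165) + (-5 - 25*(-255)) = (-505/166 - 2165/552) + (-5 + 6375) = -319075/45816 + 6370 = 291528845/45816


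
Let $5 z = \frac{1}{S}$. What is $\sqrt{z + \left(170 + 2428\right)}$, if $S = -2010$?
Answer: $\frac{\sqrt{10496179398}}{2010} \approx 50.971$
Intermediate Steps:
$z = - \frac{1}{10050}$ ($z = \frac{1}{5 \left(-2010\right)} = \frac{1}{5} \left(- \frac{1}{2010}\right) = - \frac{1}{10050} \approx -9.9503 \cdot 10^{-5}$)
$\sqrt{z + \left(170 + 2428\right)} = \sqrt{- \frac{1}{10050} + \left(170 + 2428\right)} = \sqrt{- \frac{1}{10050} + 2598} = \sqrt{\frac{26109899}{10050}} = \frac{\sqrt{10496179398}}{2010}$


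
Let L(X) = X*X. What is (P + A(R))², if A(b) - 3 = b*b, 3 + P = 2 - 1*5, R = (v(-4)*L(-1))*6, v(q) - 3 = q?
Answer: 1089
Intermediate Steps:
L(X) = X²
v(q) = 3 + q
R = -6 (R = ((3 - 4)*(-1)²)*6 = -1*1*6 = -1*6 = -6)
P = -6 (P = -3 + (2 - 1*5) = -3 + (2 - 5) = -3 - 3 = -6)
A(b) = 3 + b² (A(b) = 3 + b*b = 3 + b²)
(P + A(R))² = (-6 + (3 + (-6)²))² = (-6 + (3 + 36))² = (-6 + 39)² = 33² = 1089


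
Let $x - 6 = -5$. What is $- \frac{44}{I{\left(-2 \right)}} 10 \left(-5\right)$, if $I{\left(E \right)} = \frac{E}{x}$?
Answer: $-1100$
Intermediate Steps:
$x = 1$ ($x = 6 - 5 = 1$)
$I{\left(E \right)} = E$ ($I{\left(E \right)} = \frac{E}{1} = E 1 = E$)
$- \frac{44}{I{\left(-2 \right)}} 10 \left(-5\right) = - \frac{44}{-2} \cdot 10 \left(-5\right) = \left(-44\right) \left(- \frac{1}{2}\right) 10 \left(-5\right) = 22 \cdot 10 \left(-5\right) = 220 \left(-5\right) = -1100$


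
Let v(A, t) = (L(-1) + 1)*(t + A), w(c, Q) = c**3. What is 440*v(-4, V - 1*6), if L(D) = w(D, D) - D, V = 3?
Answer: -3080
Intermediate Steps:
L(D) = D**3 - D
v(A, t) = A + t (v(A, t) = (((-1)**3 - 1*(-1)) + 1)*(t + A) = ((-1 + 1) + 1)*(A + t) = (0 + 1)*(A + t) = 1*(A + t) = A + t)
440*v(-4, V - 1*6) = 440*(-4 + (3 - 1*6)) = 440*(-4 + (3 - 6)) = 440*(-4 - 3) = 440*(-7) = -3080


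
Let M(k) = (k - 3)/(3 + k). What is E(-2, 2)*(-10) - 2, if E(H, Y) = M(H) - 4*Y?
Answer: 128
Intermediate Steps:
M(k) = (-3 + k)/(3 + k)
E(H, Y) = -4*Y + (-3 + H)/(3 + H) (E(H, Y) = (-3 + H)/(3 + H) - 4*Y = -4*Y + (-3 + H)/(3 + H))
E(-2, 2)*(-10) - 2 = ((-3 - 2 - 4*2*(3 - 2))/(3 - 2))*(-10) - 2 = ((-3 - 2 - 4*2*1)/1)*(-10) - 2 = (1*(-3 - 2 - 8))*(-10) - 2 = (1*(-13))*(-10) - 2 = -13*(-10) - 2 = 130 - 2 = 128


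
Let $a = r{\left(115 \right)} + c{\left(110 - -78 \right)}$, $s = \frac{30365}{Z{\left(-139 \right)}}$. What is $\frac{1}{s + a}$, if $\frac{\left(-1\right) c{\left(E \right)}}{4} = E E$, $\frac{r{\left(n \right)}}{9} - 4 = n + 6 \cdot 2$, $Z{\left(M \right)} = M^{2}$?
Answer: $- \frac{19321}{2708715872} \approx -7.1329 \cdot 10^{-6}$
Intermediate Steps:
$r{\left(n \right)} = 144 + 9 n$ ($r{\left(n \right)} = 36 + 9 \left(n + 6 \cdot 2\right) = 36 + 9 \left(n + 12\right) = 36 + 9 \left(12 + n\right) = 36 + \left(108 + 9 n\right) = 144 + 9 n$)
$c{\left(E \right)} = - 4 E^{2}$ ($c{\left(E \right)} = - 4 E E = - 4 E^{2}$)
$s = \frac{30365}{19321}$ ($s = \frac{30365}{\left(-139\right)^{2}} = \frac{30365}{19321} \approx 1.5716$)
$a = -140197$ ($a = \left(144 + 9 \cdot 115\right) - 4 \left(110 - -78\right)^{2} = \left(144 + 1035\right) - 4 \left(110 + 78\right)^{2} = 1179 - 4 \cdot 188^{2} = 1179 - 141376 = -140197$)
$\frac{1}{s + a} = \frac{1}{\frac{30365}{19321} - 140197} = \frac{1}{- \frac{2708715872}{19321}} = - \frac{19321}{2708715872}$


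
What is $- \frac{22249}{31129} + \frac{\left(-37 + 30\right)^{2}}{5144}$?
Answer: $- \frac{112923535}{160127576} \approx -0.70521$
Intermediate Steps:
$- \frac{22249}{31129} + \frac{\left(-37 + 30\right)^{2}}{5144} = \left(-22249\right) \frac{1}{31129} + \left(-7\right)^{2} \cdot \frac{1}{5144} = - \frac{22249}{31129} + 49 \cdot \frac{1}{5144} = - \frac{22249}{31129} + \frac{49}{5144} = - \frac{112923535}{160127576}$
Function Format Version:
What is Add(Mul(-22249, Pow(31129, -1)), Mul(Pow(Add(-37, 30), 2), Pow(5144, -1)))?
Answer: Rational(-112923535, 160127576) ≈ -0.70521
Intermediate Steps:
Add(Mul(-22249, Pow(31129, -1)), Mul(Pow(Add(-37, 30), 2), Pow(5144, -1))) = Add(Mul(-22249, Rational(1, 31129)), Mul(Pow(-7, 2), Rational(1, 5144))) = Add(Rational(-22249, 31129), Mul(49, Rational(1, 5144))) = Add(Rational(-22249, 31129), Rational(49, 5144)) = Rational(-112923535, 160127576)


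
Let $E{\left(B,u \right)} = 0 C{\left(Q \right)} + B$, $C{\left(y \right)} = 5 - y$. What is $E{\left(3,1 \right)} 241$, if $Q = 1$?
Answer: $723$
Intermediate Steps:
$E{\left(B,u \right)} = B$ ($E{\left(B,u \right)} = 0 \left(5 - 1\right) + B = 0 \cdot 4 + B = 0 + B = B$)
$E{\left(3,1 \right)} 241 = 3 \cdot 241 = 723$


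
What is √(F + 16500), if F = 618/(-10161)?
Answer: √189283490778/3387 ≈ 128.45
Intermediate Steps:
F = -206/3387 (F = 618*(-1/10161) = -206/3387 ≈ -0.060821)
√(F + 16500) = √(-206/3387 + 16500) = √(55885294/3387) = √189283490778/3387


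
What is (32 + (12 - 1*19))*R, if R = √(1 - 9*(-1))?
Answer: 25*√10 ≈ 79.057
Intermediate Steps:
R = √10 (R = √(1 + 9) = √10 ≈ 3.1623)
(32 + (12 - 1*19))*R = (32 + (12 - 1*19))*√10 = (32 + (12 - 19))*√10 = (32 - 7)*√10 = 25*√10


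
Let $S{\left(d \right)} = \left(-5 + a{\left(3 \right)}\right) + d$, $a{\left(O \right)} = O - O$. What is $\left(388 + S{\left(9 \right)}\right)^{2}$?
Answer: $153664$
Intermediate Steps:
$a{\left(O \right)} = 0$
$S{\left(d \right)} = -5 + d$ ($S{\left(d \right)} = \left(-5 + 0\right) + d = -5 + d$)
$\left(388 + S{\left(9 \right)}\right)^{2} = \left(388 + \left(-5 + 9\right)\right)^{2} = \left(388 + 4\right)^{2} = 392^{2} = 153664$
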